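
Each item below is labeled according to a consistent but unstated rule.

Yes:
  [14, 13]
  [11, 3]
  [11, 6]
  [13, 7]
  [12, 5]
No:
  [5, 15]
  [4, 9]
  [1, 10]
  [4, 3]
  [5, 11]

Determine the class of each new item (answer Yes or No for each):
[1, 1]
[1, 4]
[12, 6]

Rule: first ≥ 6. This holds for each 'Yes' example and fails for each 'No' one.
[1, 1] — first 1, hence No. [1, 4] — first 1, hence No. [12, 6] — first 12, hence Yes.

No, No, Yes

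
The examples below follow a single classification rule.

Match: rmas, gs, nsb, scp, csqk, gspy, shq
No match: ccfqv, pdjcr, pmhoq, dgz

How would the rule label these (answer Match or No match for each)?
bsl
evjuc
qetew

Match, No match, No match

Checking candidate rules against both groups, what survives is: contains 's'.
Match: bsl, since has 's'. No match: evjuc, since no 's'. No match: qetew, since no 's'.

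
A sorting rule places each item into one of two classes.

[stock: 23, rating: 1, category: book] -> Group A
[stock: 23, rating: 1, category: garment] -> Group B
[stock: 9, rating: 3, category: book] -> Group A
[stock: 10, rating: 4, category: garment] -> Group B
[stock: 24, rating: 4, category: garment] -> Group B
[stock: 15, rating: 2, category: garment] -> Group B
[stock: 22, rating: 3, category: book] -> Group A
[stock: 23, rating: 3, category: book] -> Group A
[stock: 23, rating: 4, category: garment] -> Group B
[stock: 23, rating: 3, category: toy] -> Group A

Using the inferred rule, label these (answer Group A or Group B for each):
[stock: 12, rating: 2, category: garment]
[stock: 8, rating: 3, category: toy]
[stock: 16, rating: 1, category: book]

Comparing the two groups points to one rule — category is not garment.
Group B: [stock: 12, rating: 2, category: garment], since category is garment.
Group A: [stock: 8, rating: 3, category: toy], since category is toy.
Group A: [stock: 16, rating: 1, category: book], since category is book.

Group B, Group A, Group A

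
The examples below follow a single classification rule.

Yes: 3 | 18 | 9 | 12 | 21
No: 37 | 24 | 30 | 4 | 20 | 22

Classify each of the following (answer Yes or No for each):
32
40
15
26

No, No, Yes, No

The pattern is that an item is 'Yes' exactly when: multiple of 3 AND at most 21.
32: 32 = 3·10 + 2, 32 > 21, doesn't match → No. 40: 40 = 3·13 + 1, 40 > 21, doesn't match → No. 15: 15 = 3·5, 15 ≤ 21, passes → Yes. 26: 26 = 3·8 + 2, 26 > 21, doesn't match → No.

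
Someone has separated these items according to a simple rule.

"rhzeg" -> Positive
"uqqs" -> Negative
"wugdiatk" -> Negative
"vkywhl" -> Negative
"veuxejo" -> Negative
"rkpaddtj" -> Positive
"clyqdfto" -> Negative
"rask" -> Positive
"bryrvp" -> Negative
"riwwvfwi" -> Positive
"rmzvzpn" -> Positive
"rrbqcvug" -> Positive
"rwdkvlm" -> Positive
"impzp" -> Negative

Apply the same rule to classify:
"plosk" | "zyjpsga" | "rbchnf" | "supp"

A rule that fits every label: starts with 'r' — true of each 'Positive' example, false of each 'Negative' one.
"plosk" — starts with 'p', hence Negative.
"zyjpsga" — starts with 'z', hence Negative.
"rbchnf" — starts with 'r', hence Positive.
"supp" — starts with 's', hence Negative.

Negative, Negative, Positive, Negative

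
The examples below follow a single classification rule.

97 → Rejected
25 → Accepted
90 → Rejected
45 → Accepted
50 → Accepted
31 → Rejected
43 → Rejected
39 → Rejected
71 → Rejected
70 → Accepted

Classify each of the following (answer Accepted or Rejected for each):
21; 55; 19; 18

Every 'Accepted' example satisfies: multiple of 5 AND at most 70. None of the 'Rejected' examples do.
21: Rejected (21 = 5·4 + 1, 21 ≤ 70).
55: Accepted (55 = 5·11, 55 ≤ 70).
19: Rejected (19 = 5·3 + 4, 19 ≤ 70).
18: Rejected (18 = 5·3 + 3, 18 ≤ 70).

Rejected, Accepted, Rejected, Rejected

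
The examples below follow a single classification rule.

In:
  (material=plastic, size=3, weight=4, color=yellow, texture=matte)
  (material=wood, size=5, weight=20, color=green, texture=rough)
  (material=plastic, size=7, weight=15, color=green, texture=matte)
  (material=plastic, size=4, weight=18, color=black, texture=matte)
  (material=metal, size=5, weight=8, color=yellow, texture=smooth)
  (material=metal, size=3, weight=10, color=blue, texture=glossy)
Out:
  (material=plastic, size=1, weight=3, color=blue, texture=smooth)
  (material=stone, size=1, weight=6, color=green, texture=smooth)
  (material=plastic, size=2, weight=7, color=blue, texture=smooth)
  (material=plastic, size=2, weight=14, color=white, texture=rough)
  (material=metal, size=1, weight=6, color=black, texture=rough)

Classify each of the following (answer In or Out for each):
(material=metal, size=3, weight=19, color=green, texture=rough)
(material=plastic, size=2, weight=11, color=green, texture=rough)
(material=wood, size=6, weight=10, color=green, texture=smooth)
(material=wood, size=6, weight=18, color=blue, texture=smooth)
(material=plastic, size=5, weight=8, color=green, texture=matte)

The pattern is that an item is 'In' exactly when: size ≥ 3.
(material=metal, size=3, weight=19, color=green, texture=rough): size = 3 — meets the rule, so In.
(material=plastic, size=2, weight=11, color=green, texture=rough): size = 2 — does not fit, so Out.
(material=wood, size=6, weight=10, color=green, texture=smooth): size = 6 — meets the rule, so In.
(material=wood, size=6, weight=18, color=blue, texture=smooth): size = 6 — meets the rule, so In.
(material=plastic, size=5, weight=8, color=green, texture=matte): size = 5 — meets the rule, so In.

In, Out, In, In, In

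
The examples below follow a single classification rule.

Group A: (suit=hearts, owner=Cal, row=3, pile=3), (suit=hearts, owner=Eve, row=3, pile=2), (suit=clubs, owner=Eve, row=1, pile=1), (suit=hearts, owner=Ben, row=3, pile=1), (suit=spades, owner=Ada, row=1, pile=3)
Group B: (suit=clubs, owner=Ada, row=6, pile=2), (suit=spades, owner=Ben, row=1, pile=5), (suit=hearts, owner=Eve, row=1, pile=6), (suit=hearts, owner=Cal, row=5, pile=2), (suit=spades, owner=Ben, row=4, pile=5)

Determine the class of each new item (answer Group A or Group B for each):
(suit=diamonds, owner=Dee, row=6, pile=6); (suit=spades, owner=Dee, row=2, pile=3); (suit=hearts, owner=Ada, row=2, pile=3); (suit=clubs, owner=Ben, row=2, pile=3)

Group B, Group A, Group A, Group A

The distinguishing property — pile ≤ 3 AND row ≤ 3 — holds for all the 'Group A' cases and none of the 'Group B' cases.
(suit=diamonds, owner=Dee, row=6, pile=6) — pile = 6, row = 6, hence Group B. (suit=spades, owner=Dee, row=2, pile=3) — pile = 3, row = 2, hence Group A. (suit=hearts, owner=Ada, row=2, pile=3) — pile = 3, row = 2, hence Group A. (suit=clubs, owner=Ben, row=2, pile=3) — pile = 3, row = 2, hence Group A.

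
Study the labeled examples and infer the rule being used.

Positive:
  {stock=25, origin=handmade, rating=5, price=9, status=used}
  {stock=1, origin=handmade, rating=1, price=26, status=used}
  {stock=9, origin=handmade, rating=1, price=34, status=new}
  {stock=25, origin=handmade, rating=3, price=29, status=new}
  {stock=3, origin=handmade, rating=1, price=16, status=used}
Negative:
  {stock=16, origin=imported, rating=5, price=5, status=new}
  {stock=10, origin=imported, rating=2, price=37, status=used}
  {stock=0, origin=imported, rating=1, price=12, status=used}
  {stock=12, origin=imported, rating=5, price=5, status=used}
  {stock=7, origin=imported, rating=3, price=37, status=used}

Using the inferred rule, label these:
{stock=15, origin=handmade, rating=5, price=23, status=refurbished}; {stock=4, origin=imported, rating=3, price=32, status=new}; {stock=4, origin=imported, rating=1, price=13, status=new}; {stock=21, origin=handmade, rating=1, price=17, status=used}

Positive, Negative, Negative, Positive

One predicate separates the groups cleanly: origin is handmade.
{stock=15, origin=handmade, rating=5, price=23, status=refurbished} → origin is handmade → Positive.
{stock=4, origin=imported, rating=3, price=32, status=new} → origin is imported → Negative.
{stock=4, origin=imported, rating=1, price=13, status=new} → origin is imported → Negative.
{stock=21, origin=handmade, rating=1, price=17, status=used} → origin is handmade → Positive.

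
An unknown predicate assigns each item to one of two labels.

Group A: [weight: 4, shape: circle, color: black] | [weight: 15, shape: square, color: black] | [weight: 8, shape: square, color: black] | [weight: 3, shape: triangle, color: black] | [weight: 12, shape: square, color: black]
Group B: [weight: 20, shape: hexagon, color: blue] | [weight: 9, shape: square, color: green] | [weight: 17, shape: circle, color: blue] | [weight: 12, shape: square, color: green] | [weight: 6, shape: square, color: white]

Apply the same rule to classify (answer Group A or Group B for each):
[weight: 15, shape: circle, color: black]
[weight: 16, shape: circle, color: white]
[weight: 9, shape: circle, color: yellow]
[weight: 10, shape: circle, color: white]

Group A, Group B, Group B, Group B

All 'Group A' examples share one property — color is black — and every 'Group B' example lacks it.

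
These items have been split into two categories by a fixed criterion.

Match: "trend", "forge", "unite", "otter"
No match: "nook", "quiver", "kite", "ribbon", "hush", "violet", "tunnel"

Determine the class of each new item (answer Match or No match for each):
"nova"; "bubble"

No match, No match

Every 'Match' example satisfies: odd length. None of the 'No match' examples do.
"nova": No match (length 4). "bubble": No match (length 6).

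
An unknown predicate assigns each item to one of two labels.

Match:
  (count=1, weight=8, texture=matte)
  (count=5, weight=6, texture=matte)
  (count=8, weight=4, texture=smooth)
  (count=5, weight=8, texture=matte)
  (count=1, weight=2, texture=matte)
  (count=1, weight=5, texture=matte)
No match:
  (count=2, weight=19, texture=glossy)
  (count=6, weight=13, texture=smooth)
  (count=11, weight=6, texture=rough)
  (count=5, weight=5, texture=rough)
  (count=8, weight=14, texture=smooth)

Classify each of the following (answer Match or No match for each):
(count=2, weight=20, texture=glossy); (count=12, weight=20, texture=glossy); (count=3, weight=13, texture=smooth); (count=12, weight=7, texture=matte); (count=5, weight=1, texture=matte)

No match, No match, No match, Match, Match

'Match' ⟺ texture is matte OR weight = 4.
(count=2, weight=20, texture=glossy) → texture is glossy, weight = 20 → No match.
(count=12, weight=20, texture=glossy) → texture is glossy, weight = 20 → No match.
(count=3, weight=13, texture=smooth) → texture is smooth, weight = 13 → No match.
(count=12, weight=7, texture=matte) → texture is matte, weight = 7 → Match.
(count=5, weight=1, texture=matte) → texture is matte, weight = 1 → Match.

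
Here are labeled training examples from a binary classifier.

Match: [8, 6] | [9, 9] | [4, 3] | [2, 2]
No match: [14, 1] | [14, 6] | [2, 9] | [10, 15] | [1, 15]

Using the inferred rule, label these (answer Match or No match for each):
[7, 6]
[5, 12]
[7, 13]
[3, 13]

Match, No match, No match, No match

All 'Match' examples share one property — |first − second| ≤ 2 — and every 'No match' example lacks it.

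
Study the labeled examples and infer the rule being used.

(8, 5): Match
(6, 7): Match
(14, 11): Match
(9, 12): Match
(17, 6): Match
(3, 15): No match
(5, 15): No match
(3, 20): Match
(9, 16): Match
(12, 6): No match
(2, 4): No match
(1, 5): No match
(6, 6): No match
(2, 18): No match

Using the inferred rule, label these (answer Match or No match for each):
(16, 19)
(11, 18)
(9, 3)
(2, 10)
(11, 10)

The rule appears to be: sum is odd.
(16, 19): 16+19 = 35 — qualifies, so Match. (11, 18): 11+18 = 29 — qualifies, so Match. (9, 3): 9+3 = 12 — fails the rule, so No match. (2, 10): 2+10 = 12 — fails the rule, so No match. (11, 10): 11+10 = 21 — qualifies, so Match.

Match, Match, No match, No match, Match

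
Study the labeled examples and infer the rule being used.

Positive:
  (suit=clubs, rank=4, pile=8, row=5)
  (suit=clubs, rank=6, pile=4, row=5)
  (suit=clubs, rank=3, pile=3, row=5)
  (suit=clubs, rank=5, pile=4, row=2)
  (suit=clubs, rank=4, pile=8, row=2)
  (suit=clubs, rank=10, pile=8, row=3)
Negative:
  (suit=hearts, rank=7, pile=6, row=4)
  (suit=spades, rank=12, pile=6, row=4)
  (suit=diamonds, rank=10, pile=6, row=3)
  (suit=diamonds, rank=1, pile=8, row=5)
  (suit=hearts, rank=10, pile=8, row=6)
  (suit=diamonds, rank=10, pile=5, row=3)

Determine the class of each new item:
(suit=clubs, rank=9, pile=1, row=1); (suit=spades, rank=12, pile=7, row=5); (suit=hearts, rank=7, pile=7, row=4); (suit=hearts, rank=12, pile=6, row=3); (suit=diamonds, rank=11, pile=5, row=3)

The pattern is that an item is 'Positive' exactly when: suit is clubs.
(suit=clubs, rank=9, pile=1, row=1) → suit is clubs → Positive. (suit=spades, rank=12, pile=7, row=5) → suit is spades → Negative. (suit=hearts, rank=7, pile=7, row=4) → suit is hearts → Negative. (suit=hearts, rank=12, pile=6, row=3) → suit is hearts → Negative. (suit=diamonds, rank=11, pile=5, row=3) → suit is diamonds → Negative.

Positive, Negative, Negative, Negative, Negative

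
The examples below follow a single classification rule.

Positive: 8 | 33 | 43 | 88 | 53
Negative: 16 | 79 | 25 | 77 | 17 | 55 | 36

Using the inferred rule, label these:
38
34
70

Positive, Negative, Negative

Rule: ≡ 3 (mod 5). This holds for each 'Positive' example and fails for each 'Negative' one.
38 → 38 mod 5 = 3 → Positive. 34 → 34 mod 5 = 4 → Negative. 70 → 70 mod 5 = 0 → Negative.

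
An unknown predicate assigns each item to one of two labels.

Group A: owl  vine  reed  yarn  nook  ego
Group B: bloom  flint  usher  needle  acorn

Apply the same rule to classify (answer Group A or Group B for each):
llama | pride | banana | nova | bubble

Group B, Group B, Group B, Group A, Group B

A rule that fits every label: length ≤ 4 — true of each 'Group A' example, false of each 'Group B' one.
llama: length 5, doesn't qualify → Group B. pride: length 5, doesn't qualify → Group B. banana: length 6, doesn't qualify → Group B. nova: length 4, checks out → Group A. bubble: length 6, doesn't qualify → Group B.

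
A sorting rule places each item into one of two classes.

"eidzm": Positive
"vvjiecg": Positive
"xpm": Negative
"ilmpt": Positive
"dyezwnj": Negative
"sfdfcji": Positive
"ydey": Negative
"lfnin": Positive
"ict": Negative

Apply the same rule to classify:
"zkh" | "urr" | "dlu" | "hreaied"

Every 'Positive' example satisfies: length ≥ 4 AND contains 'i'. None of the 'Negative' examples do.
"zkh": Negative (length 3, no 'i'). "urr": Negative (length 3, no 'i'). "dlu": Negative (length 3, no 'i'). "hreaied": Positive (length 7, has 'i').

Negative, Negative, Negative, Positive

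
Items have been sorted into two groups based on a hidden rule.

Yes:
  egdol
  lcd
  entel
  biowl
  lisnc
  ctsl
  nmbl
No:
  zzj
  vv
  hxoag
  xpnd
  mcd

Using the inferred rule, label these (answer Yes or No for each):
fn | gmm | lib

The rule appears to be: contains 'l'.
fn — no 'l', hence No. gmm — no 'l', hence No. lib — has 'l', hence Yes.

No, No, Yes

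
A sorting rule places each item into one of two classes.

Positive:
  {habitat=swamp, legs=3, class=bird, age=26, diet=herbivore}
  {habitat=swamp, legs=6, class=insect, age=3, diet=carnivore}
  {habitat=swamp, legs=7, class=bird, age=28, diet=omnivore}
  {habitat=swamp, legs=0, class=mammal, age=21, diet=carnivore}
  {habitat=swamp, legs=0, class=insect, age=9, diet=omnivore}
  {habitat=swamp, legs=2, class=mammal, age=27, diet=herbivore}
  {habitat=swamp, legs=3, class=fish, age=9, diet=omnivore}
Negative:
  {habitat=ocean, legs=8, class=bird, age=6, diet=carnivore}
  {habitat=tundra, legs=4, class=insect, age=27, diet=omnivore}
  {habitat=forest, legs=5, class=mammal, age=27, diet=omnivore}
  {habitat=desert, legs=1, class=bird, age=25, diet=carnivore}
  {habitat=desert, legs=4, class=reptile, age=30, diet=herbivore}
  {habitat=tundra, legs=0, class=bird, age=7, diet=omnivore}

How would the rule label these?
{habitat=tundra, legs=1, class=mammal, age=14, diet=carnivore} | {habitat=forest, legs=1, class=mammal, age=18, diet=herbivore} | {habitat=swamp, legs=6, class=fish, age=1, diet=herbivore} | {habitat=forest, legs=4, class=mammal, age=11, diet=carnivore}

Negative, Negative, Positive, Negative

The rule appears to be: habitat is swamp.
Negative: {habitat=tundra, legs=1, class=mammal, age=14, diet=carnivore}, since habitat is tundra.
Negative: {habitat=forest, legs=1, class=mammal, age=18, diet=herbivore}, since habitat is forest.
Positive: {habitat=swamp, legs=6, class=fish, age=1, diet=herbivore}, since habitat is swamp.
Negative: {habitat=forest, legs=4, class=mammal, age=11, diet=carnivore}, since habitat is forest.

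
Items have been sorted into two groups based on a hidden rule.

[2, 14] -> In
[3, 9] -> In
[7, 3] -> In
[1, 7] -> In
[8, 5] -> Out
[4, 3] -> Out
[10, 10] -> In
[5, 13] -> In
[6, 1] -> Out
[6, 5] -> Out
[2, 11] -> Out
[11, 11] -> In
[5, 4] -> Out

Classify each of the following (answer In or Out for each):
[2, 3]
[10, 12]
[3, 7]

Checking candidate rules against both groups, what survives is: sum is even.

Out, In, In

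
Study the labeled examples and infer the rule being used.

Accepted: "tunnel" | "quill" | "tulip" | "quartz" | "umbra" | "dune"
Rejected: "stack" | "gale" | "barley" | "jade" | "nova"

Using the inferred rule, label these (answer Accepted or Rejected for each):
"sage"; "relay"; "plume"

All 'Accepted' examples share one property — contains 'u' — and every 'Rejected' example lacks it.
"sage": no 'u' — fails the rule, so Rejected.
"relay": no 'u' — fails the rule, so Rejected.
"plume": has 'u' — fits, so Accepted.

Rejected, Rejected, Accepted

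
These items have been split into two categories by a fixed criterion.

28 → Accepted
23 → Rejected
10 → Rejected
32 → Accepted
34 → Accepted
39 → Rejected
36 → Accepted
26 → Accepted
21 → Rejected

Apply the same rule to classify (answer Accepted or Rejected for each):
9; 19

The pattern is that an item is 'Accepted' exactly when: even AND at least 21.
9 → 9 is odd, 9 < 21 → Rejected. 19 → 19 is odd, 19 < 21 → Rejected.

Rejected, Rejected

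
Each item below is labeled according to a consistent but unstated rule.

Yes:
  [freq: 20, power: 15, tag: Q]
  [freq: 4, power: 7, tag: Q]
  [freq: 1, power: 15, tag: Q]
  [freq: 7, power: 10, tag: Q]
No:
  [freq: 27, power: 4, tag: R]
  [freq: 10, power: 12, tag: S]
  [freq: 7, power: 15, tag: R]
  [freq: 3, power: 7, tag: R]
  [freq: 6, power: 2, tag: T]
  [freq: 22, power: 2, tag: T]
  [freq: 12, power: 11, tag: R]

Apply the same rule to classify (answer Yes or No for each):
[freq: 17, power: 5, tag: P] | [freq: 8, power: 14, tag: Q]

No, Yes

The common property of the 'Yes' items is: tag is Q. No 'No' item has it.
[freq: 17, power: 5, tag: P] → tag is P → No.
[freq: 8, power: 14, tag: Q] → tag is Q → Yes.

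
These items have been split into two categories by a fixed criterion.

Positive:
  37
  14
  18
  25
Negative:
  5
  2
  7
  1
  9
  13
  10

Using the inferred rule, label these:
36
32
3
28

Positive, Positive, Negative, Positive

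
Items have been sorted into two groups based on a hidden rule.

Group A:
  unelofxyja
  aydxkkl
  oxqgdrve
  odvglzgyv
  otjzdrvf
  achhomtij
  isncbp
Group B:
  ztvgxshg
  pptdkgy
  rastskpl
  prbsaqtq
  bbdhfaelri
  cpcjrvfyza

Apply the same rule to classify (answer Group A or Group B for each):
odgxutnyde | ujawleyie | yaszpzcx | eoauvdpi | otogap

Group A, Group A, Group B, Group A, Group A

The pattern is that an item is 'Group A' exactly when: starts with a vowel.
odgxutnyde: starts with 'o' — qualifies, so Group A. ujawleyie: starts with 'u' — qualifies, so Group A. yaszpzcx: starts with 'y' — does not pass, so Group B. eoauvdpi: starts with 'e' — qualifies, so Group A. otogap: starts with 'o' — qualifies, so Group A.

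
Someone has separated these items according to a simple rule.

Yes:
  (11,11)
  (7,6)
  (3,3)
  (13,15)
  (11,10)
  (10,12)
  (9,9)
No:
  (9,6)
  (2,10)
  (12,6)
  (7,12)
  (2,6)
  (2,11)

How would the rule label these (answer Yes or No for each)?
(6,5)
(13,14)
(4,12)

Yes, Yes, No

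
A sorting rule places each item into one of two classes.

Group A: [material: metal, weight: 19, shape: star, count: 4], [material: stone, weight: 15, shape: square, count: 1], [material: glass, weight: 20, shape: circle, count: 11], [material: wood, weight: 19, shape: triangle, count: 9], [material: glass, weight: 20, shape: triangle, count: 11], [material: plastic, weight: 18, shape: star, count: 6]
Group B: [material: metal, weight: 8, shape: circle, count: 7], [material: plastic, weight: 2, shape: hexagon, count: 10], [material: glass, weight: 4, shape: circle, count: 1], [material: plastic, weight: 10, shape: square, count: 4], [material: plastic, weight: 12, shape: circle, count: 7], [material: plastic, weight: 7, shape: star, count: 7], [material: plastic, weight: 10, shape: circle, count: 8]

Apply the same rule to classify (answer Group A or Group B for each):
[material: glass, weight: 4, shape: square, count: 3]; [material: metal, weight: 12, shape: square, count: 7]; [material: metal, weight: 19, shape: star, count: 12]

Group B, Group B, Group A

All 'Group A' examples share one property — weight ≥ 15 — and every 'Group B' example lacks it.
[material: glass, weight: 4, shape: square, count: 3] → weight = 4 → Group B. [material: metal, weight: 12, shape: square, count: 7] → weight = 12 → Group B. [material: metal, weight: 19, shape: star, count: 12] → weight = 19 → Group A.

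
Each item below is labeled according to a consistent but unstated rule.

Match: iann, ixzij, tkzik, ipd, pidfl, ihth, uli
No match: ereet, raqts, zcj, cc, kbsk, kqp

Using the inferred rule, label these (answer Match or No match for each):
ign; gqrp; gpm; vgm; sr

A rule that fits every label: contains 'i' — true of each 'Match' example, false of each 'No match' one.
Match: ign, since has 'i'. No match: gqrp, since no 'i'. No match: gpm, since no 'i'. No match: vgm, since no 'i'. No match: sr, since no 'i'.

Match, No match, No match, No match, No match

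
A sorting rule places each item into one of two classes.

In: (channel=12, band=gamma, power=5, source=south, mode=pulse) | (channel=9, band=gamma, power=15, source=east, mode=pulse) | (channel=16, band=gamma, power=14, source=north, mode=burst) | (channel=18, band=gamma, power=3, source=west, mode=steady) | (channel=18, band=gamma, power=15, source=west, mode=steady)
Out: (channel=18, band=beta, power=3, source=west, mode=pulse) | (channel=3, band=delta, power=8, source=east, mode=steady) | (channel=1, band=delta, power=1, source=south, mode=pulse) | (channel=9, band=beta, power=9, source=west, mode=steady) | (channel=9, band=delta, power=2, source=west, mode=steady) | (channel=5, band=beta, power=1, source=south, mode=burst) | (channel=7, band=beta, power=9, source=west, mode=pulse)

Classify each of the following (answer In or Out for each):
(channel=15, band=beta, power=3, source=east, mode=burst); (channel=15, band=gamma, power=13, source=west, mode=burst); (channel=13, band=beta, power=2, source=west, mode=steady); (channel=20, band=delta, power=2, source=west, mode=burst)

All 'In' examples share one property — band is gamma — and every 'Out' example lacks it.

Out, In, Out, Out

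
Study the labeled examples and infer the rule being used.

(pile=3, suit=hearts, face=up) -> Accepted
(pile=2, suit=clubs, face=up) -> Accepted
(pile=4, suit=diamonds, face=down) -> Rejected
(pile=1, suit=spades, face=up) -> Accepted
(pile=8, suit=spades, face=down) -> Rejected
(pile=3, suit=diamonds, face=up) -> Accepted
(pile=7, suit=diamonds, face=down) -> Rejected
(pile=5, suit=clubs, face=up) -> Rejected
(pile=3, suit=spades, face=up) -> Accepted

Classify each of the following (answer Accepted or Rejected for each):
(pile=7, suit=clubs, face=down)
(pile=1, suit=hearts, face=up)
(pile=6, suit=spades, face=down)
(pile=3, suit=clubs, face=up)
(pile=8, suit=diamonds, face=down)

Rejected, Accepted, Rejected, Accepted, Rejected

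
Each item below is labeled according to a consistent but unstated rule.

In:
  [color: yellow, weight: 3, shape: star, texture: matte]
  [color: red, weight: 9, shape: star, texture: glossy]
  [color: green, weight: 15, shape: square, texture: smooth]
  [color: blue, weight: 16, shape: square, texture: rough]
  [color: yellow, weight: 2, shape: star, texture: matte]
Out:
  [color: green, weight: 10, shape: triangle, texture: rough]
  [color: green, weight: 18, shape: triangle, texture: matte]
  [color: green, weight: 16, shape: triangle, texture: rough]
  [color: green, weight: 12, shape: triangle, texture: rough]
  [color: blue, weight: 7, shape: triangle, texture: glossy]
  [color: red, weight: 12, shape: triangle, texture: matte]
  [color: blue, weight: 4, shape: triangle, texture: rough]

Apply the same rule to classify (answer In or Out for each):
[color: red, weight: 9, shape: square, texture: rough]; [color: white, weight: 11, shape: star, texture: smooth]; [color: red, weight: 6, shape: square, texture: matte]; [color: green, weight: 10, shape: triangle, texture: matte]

In, In, In, Out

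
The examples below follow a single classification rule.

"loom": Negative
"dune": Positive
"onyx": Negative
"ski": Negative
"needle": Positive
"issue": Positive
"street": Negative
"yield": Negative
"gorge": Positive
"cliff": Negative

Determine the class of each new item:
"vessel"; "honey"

Looking at the examples, the only property every 'Positive' case has and every 'Negative' case lacks is: ends with 'e'.

Negative, Negative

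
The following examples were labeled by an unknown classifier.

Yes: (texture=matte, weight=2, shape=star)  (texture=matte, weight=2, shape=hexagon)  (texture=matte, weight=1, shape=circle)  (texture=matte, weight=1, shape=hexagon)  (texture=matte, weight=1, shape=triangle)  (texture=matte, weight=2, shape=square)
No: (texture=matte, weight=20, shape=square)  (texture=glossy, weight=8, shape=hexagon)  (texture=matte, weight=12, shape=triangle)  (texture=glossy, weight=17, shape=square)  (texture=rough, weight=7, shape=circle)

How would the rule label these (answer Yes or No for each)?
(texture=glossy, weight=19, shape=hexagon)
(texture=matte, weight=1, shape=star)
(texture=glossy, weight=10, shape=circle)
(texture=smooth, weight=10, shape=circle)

No, Yes, No, No

One predicate separates the groups cleanly: weight ≤ 2.
(texture=glossy, weight=19, shape=hexagon): weight = 19 — lacks this property, so No.
(texture=matte, weight=1, shape=star): weight = 1 — fits, so Yes.
(texture=glossy, weight=10, shape=circle): weight = 10 — lacks this property, so No.
(texture=smooth, weight=10, shape=circle): weight = 10 — lacks this property, so No.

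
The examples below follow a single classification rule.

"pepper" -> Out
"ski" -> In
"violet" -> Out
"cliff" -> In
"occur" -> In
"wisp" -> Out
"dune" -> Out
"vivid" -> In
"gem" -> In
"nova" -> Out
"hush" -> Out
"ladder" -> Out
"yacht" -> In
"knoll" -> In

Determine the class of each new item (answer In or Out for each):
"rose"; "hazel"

Out, In

The simplest hypothesis consistent with all the labels is: odd length.
"rose": Out (length 4).
"hazel": In (length 5).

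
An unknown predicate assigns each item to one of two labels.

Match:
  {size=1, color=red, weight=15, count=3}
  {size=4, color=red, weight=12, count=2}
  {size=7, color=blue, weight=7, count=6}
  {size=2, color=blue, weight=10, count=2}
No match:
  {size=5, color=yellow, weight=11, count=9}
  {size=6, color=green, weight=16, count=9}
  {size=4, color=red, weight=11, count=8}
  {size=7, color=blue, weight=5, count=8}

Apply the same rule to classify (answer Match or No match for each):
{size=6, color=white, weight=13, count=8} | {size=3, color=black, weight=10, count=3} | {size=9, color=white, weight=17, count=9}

No match, Match, No match

The classifier is using: count ≤ 6.
{size=6, color=white, weight=13, count=8} — count = 8, hence No match. {size=3, color=black, weight=10, count=3} — count = 3, hence Match. {size=9, color=white, weight=17, count=9} — count = 9, hence No match.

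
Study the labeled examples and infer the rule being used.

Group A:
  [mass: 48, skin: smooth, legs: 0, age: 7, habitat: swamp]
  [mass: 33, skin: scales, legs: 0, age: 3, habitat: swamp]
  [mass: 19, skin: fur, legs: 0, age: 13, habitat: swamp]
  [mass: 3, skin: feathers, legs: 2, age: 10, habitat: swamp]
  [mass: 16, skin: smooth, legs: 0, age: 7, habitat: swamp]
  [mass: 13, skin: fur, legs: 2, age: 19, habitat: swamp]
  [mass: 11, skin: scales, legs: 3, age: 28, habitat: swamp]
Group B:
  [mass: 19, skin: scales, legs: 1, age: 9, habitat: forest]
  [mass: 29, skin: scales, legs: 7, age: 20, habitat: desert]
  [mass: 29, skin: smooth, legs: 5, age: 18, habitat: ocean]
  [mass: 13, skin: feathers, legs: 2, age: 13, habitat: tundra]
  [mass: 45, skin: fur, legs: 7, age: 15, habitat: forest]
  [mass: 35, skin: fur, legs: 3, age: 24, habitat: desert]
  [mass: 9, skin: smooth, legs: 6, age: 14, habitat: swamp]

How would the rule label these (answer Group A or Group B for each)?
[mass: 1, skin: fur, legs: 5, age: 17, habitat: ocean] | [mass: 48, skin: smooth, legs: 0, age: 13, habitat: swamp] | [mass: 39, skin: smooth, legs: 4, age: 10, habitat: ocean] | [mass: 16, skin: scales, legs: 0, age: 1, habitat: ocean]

The pattern is that an item is 'Group A' exactly when: habitat is swamp AND legs ≤ 3.
[mass: 1, skin: fur, legs: 5, age: 17, habitat: ocean]: Group B (habitat is ocean, legs = 5).
[mass: 48, skin: smooth, legs: 0, age: 13, habitat: swamp]: Group A (habitat is swamp, legs = 0).
[mass: 39, skin: smooth, legs: 4, age: 10, habitat: ocean]: Group B (habitat is ocean, legs = 4).
[mass: 16, skin: scales, legs: 0, age: 1, habitat: ocean]: Group B (habitat is ocean, legs = 0).

Group B, Group A, Group B, Group B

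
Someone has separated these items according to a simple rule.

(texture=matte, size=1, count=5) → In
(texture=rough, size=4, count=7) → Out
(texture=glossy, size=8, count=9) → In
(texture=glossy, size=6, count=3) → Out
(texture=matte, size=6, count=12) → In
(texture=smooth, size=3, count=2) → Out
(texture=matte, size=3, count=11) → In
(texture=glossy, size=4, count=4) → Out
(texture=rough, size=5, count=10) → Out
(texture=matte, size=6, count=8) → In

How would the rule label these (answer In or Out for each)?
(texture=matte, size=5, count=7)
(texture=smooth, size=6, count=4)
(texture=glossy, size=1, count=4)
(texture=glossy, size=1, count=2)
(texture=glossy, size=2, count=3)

The rule appears to be: texture is matte OR size = 8.

In, Out, Out, Out, Out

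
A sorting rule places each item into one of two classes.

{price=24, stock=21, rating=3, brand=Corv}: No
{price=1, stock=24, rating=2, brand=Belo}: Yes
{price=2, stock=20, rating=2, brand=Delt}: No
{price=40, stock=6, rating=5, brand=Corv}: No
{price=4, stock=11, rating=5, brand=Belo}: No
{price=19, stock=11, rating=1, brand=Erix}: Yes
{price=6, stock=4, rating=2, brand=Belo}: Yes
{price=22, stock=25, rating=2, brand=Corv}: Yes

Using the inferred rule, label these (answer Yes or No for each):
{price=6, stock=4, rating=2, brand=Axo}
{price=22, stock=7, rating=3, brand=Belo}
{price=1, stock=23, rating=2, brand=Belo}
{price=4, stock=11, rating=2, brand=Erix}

The classifier is using: rating ≤ 2 AND price ≠ 2.
Yes: {price=6, stock=4, rating=2, brand=Axo}, since rating = 2, price = 6. No: {price=22, stock=7, rating=3, brand=Belo}, since rating = 3, price = 22. Yes: {price=1, stock=23, rating=2, brand=Belo}, since rating = 2, price = 1. Yes: {price=4, stock=11, rating=2, brand=Erix}, since rating = 2, price = 4.

Yes, No, Yes, Yes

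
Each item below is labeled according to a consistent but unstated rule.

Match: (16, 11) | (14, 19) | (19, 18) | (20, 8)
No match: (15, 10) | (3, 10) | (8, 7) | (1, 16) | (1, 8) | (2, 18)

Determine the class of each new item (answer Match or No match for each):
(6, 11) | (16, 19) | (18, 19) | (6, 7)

No match, Match, Match, No match

The classifier is using: sum ≥ 27.
(6, 11): 6+11 = 17 — doesn't qualify, so No match. (16, 19): 16+19 = 35 — checks out, so Match. (18, 19): 18+19 = 37 — checks out, so Match. (6, 7): 6+7 = 13 — doesn't qualify, so No match.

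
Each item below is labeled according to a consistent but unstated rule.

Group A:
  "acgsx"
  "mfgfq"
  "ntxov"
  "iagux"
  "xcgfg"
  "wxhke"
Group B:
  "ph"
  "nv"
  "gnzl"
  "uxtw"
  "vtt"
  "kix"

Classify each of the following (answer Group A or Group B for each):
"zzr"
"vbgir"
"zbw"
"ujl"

A rule that fits every label: length 5 — true of each 'Group A' example, false of each 'Group B' one.

Group B, Group A, Group B, Group B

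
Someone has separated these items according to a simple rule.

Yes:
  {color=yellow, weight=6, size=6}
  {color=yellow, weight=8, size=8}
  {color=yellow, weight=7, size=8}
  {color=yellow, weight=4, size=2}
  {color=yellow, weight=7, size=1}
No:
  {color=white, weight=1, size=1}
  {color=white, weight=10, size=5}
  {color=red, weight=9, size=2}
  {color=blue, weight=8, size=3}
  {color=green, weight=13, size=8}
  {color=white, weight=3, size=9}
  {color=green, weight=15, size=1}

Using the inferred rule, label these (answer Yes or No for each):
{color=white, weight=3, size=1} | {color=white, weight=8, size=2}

No, No

A rule that fits every label: color is yellow — true of each 'Yes' example, false of each 'No' one.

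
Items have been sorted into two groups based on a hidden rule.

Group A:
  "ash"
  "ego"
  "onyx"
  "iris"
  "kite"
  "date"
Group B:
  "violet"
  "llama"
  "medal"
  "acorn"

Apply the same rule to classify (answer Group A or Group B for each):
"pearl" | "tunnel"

The simplest hypothesis consistent with all the labels is: length ≤ 4.
"pearl": length 5, fails the rule → Group B. "tunnel": length 6, fails the rule → Group B.

Group B, Group B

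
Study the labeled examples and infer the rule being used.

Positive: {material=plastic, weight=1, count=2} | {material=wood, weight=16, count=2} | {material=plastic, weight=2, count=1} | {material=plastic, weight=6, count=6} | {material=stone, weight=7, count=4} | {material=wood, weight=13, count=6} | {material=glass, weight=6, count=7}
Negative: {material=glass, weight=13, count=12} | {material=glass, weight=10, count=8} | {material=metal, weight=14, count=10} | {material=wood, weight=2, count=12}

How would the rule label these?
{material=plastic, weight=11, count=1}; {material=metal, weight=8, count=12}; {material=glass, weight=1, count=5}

Positive, Negative, Positive

The rule appears to be: count ≤ 7.
Positive: {material=plastic, weight=11, count=1}, since count = 1. Negative: {material=metal, weight=8, count=12}, since count = 12. Positive: {material=glass, weight=1, count=5}, since count = 5.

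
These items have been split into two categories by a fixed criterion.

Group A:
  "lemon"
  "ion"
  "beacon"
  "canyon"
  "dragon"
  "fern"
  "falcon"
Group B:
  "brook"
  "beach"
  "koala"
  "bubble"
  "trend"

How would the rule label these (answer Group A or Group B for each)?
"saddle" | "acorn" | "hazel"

Group B, Group A, Group B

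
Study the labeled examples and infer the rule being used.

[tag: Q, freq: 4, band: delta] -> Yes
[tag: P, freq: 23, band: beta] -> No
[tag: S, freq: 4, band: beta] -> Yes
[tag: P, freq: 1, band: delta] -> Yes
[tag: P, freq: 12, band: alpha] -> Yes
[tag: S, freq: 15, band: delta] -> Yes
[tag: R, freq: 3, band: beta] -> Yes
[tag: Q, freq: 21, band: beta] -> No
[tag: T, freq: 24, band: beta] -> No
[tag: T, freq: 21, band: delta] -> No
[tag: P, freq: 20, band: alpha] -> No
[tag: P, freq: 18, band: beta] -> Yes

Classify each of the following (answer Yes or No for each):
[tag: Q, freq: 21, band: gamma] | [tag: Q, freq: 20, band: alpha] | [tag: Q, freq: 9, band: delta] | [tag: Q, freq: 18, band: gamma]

No, No, Yes, Yes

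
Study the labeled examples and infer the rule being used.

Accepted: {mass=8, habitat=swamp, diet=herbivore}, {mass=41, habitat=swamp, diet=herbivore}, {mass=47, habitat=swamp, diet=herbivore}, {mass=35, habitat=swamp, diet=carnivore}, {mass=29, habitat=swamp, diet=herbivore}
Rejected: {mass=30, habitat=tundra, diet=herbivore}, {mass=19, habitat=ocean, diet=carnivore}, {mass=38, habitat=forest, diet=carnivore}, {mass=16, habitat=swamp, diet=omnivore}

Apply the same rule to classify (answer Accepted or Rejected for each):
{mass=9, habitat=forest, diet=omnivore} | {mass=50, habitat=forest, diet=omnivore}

The simplest hypothesis consistent with all the labels is: habitat is swamp AND mass ≠ 16.
{mass=9, habitat=forest, diet=omnivore}: habitat is forest, mass = 9, does not satisfy this → Rejected.
{mass=50, habitat=forest, diet=omnivore}: habitat is forest, mass = 50, does not satisfy this → Rejected.

Rejected, Rejected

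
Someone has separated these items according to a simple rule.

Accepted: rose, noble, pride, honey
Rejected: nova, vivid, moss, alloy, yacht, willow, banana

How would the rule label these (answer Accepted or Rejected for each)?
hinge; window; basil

Accepted, Rejected, Rejected

Checking candidate rules against both groups, what survives is: contains 'e'.
hinge — has 'e', hence Accepted. window — no 'e', hence Rejected. basil — no 'e', hence Rejected.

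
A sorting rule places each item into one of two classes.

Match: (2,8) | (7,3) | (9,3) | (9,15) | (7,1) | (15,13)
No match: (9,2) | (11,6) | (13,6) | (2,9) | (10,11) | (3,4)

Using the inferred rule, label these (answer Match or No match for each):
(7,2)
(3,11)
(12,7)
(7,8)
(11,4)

No match, Match, No match, No match, No match

Looking at the examples, the only property every 'Match' case has and every 'No match' case lacks is: sum is even.
(7,2) — 7+2 = 9, hence No match.
(3,11) — 3+11 = 14, hence Match.
(12,7) — 12+7 = 19, hence No match.
(7,8) — 7+8 = 15, hence No match.
(11,4) — 11+4 = 15, hence No match.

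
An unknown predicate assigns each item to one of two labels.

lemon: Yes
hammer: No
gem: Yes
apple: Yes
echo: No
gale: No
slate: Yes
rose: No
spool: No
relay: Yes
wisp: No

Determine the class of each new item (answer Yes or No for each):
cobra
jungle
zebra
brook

No, No, Yes, No

The classifier is using: odd length AND contains 'e'.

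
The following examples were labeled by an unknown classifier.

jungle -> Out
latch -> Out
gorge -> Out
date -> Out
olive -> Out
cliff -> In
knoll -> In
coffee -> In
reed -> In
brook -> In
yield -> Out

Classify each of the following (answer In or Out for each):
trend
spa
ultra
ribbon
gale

Out, Out, Out, In, Out

The rule appears to be: has a double letter.
trend: Out (no doubled letter). spa: Out (no doubled letter). ultra: Out (no doubled letter). ribbon: In ('bb' doubled). gale: Out (no doubled letter).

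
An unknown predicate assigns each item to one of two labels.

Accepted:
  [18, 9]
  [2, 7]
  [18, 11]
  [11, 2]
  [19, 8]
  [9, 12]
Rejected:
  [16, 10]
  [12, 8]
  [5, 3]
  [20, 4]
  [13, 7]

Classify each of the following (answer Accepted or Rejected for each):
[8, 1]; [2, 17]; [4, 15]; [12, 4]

'Accepted' ⟺ sum is odd.

Accepted, Accepted, Accepted, Rejected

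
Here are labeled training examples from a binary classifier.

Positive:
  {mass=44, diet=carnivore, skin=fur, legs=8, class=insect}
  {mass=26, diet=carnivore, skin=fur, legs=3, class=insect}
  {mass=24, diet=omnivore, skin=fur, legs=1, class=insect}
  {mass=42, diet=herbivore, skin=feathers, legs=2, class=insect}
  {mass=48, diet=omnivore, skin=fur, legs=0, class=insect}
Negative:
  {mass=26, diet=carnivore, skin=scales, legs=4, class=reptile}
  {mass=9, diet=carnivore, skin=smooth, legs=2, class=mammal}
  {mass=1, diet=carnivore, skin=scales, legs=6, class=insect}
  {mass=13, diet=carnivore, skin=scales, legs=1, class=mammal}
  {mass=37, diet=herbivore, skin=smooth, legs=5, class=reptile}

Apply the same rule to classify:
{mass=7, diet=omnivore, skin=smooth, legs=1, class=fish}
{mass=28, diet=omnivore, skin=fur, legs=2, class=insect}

Negative, Positive

The common property of the 'Positive' items is: class is insect AND mass ≥ 9. No 'Negative' item has it.
{mass=7, diet=omnivore, skin=smooth, legs=1, class=fish}: class is fish, mass = 7 — fails the rule, so Negative. {mass=28, diet=omnivore, skin=fur, legs=2, class=insect}: class is insect, mass = 28 — satisfies this, so Positive.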